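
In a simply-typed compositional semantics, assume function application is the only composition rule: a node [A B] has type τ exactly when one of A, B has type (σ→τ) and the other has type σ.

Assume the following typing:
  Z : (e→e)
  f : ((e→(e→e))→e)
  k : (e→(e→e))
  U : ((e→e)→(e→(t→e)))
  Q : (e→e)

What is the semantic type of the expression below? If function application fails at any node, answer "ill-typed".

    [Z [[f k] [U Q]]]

[f k]: functor f : ((e→(e→e))→e), argument k : (e→(e→e)); result e.
[U Q]: functor U : ((e→e)→(e→(t→e))), argument Q : (e→e); result (e→(t→e)).
[[f k] [U Q]]: functor [U Q] : (e→(t→e)), argument [f k] : e; result (t→e).
[Z [[f k] [U Q]]]: (e→e) with (t→e) — neither is a function whose domain matches the other; composition fails here.

ill-typed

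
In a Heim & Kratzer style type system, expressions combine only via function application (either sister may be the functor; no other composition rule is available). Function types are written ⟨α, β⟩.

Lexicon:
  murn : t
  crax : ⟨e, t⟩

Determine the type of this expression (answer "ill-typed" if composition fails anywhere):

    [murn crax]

ill-typed

[murn crax]: t with ⟨e, t⟩ — neither is a function whose domain matches the other; composition fails here.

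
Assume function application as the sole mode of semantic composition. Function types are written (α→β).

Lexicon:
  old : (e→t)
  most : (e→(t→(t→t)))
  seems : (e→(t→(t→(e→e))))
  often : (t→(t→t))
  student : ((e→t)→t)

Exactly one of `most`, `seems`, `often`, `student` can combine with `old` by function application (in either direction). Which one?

student

most : (e→(t→(t→t))) — neither side's domain matches the other.
seems : (e→(t→(t→(e→e)))) — neither side's domain matches the other.
often : (t→(t→t)) — neither side's domain matches the other.
student — combines: student : ((e→t)→t) takes old : (e→t) as argument, giving t.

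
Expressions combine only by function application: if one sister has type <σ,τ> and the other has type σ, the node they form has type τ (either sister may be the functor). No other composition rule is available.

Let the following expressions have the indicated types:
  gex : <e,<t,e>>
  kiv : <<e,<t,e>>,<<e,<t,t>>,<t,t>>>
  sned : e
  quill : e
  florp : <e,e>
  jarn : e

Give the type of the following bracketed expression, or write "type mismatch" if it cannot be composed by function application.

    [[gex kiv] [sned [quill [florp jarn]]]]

type mismatch

[gex kiv] — kiv of type <<e,<t,e>>,<<e,<t,t>>,<t,t>>> combines with gex of type <e,<t,e>>: type <<e,<t,t>>,<t,t>>.
[florp jarn] — florp of type <e,e> combines with jarn of type e: type e.
[quill [florp jarn]]: e with e — neither is a function whose domain matches the other; composition fails here.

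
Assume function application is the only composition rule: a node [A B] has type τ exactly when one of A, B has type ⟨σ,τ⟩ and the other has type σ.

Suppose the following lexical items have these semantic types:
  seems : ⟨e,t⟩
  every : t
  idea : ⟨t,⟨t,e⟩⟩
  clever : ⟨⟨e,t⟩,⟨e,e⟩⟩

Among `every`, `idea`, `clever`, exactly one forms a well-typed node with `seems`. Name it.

clever

every : t — no; seems wants e, and every wants nothing (atomic).
idea : ⟨t,⟨t,e⟩⟩ — no; seems wants e, and idea wants t.
clever — combines: clever : ⟨⟨e,t⟩,⟨e,e⟩⟩ takes seems : ⟨e,t⟩ as argument, giving ⟨e,e⟩.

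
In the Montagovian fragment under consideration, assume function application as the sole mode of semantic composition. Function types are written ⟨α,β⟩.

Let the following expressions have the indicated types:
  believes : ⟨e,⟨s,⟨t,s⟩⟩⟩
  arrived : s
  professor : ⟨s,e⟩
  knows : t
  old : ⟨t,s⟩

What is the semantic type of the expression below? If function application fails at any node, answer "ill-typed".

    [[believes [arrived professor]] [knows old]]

⟨t,s⟩

[arrived professor]: ⟨s,e⟩ applied to s yields e.
[believes [arrived professor]]: ⟨e,⟨s,⟨t,s⟩⟩⟩ applied to e yields ⟨s,⟨t,s⟩⟩.
[knows old]: ⟨t,s⟩ applied to t yields s.
[[believes [arrived professor]] [knows old]]: ⟨s,⟨t,s⟩⟩ applied to s yields ⟨t,s⟩.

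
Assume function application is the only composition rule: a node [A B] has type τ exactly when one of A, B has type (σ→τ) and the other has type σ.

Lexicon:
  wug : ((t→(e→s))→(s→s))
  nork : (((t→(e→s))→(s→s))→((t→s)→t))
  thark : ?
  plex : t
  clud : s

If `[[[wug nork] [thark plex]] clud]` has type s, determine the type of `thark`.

(t→(((t→s)→t)→(s→s)))

At [[[wug nork] [thark plex]] clud] (required: s): clud is s, which is not a function with range s; hence [[wug nork] [thark plex]] is the functor — type (s→s).
At [[wug nork] [thark plex]] (required: (s→s)): [wug nork] is ((t→s)→t), which is not a function with range (s→s); hence [thark plex] is the functor — type (((t→s)→t)→(s→s)).
At [thark plex] (required: (((t→s)→t)→(s→s))): plex is t, which is not a function with range (((t→s)→t)→(s→s)); hence thark is the functor — type (t→(((t→s)→t)→(s→s))).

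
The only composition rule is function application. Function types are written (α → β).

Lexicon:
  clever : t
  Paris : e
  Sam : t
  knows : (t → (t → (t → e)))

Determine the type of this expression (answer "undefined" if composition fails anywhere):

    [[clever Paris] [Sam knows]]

At [clever Paris]: neither t nor e can take the other as argument; the node is ill-typed.

undefined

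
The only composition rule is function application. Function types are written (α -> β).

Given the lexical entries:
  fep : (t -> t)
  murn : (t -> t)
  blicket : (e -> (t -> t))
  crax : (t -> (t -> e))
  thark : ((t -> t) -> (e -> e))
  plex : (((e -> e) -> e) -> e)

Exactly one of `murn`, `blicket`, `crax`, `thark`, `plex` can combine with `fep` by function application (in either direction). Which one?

murn : (t -> t) — fep needs t; murn needs t; neither fits.
blicket : (e -> (t -> t)) — fep needs t; blicket needs e; neither fits.
crax : (t -> (t -> e)) — fep needs t; crax needs t; neither fits.
thark — combines: thark : ((t -> t) -> (e -> e)) takes fep : (t -> t) as argument, giving (e -> e).
plex : (((e -> e) -> e) -> e) — fep needs t; plex needs ((e -> e) -> e); neither fits.

thark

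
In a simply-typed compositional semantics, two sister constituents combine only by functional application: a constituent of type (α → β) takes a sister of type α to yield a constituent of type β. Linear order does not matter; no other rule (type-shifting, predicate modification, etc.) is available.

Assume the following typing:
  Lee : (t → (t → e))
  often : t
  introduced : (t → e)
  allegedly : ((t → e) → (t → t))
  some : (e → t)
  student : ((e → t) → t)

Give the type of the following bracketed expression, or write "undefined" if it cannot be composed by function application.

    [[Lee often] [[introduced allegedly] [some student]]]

[Lee often]: functor Lee : (t → (t → e)), argument often : t; result (t → e).
[introduced allegedly]: functor allegedly : ((t → e) → (t → t)), argument introduced : (t → e); result (t → t).
[some student]: functor student : ((e → t) → t), argument some : (e → t); result t.
[[introduced allegedly] [some student]]: functor [introduced allegedly] : (t → t), argument [some student] : t; result t.
[[Lee often] [[introduced allegedly] [some student]]]: functor [Lee often] : (t → e), argument [[introduced allegedly] [some student]] : t; result e.

e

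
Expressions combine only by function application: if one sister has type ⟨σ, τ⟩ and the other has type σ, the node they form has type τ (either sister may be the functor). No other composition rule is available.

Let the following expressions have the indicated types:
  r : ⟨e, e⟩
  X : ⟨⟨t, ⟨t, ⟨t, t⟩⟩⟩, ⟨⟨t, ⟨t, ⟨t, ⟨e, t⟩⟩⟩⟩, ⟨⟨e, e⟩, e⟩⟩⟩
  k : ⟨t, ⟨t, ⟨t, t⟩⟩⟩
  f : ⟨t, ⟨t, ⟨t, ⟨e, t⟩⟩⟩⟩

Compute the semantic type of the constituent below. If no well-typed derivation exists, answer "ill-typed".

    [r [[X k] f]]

[X k]: functor X : ⟨⟨t, ⟨t, ⟨t, t⟩⟩⟩, ⟨⟨t, ⟨t, ⟨t, ⟨e, t⟩⟩⟩⟩, ⟨⟨e, e⟩, e⟩⟩⟩, argument k : ⟨t, ⟨t, ⟨t, t⟩⟩⟩; result ⟨⟨t, ⟨t, ⟨t, ⟨e, t⟩⟩⟩⟩, ⟨⟨e, e⟩, e⟩⟩.
[[X k] f]: functor [X k] : ⟨⟨t, ⟨t, ⟨t, ⟨e, t⟩⟩⟩⟩, ⟨⟨e, e⟩, e⟩⟩, argument f : ⟨t, ⟨t, ⟨t, ⟨e, t⟩⟩⟩⟩; result ⟨⟨e, e⟩, e⟩.
[r [[X k] f]]: functor [[X k] f] : ⟨⟨e, e⟩, e⟩, argument r : ⟨e, e⟩; result e.

e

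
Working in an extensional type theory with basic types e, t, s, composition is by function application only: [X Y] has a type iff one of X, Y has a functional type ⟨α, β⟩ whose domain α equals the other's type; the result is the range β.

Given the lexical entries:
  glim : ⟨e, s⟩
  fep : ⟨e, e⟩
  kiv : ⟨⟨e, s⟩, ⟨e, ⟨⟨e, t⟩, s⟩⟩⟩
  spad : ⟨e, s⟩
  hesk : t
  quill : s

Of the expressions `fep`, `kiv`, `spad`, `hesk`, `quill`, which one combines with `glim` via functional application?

fep : ⟨e, e⟩ — glim needs e; fep needs e; neither fits.
kiv — combines: kiv : ⟨⟨e, s⟩, ⟨e, ⟨⟨e, t⟩, s⟩⟩⟩ takes glim : ⟨e, s⟩ as argument, giving ⟨e, ⟨⟨e, t⟩, s⟩⟩.
spad : ⟨e, s⟩ — glim needs e; spad needs e; neither fits.
hesk : t — glim needs e; hesk needs nothing (atomic); neither fits.
quill : s — glim needs e; quill needs nothing (atomic); neither fits.

kiv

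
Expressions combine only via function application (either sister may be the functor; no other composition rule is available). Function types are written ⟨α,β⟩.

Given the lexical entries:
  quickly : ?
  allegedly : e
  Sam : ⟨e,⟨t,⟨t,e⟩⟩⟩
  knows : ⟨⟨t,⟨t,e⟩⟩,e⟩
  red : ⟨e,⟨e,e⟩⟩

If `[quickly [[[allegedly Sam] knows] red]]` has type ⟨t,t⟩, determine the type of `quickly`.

⟨⟨e,e⟩,⟨t,t⟩⟩

[quickly [[[allegedly Sam] knows] red]] must have type ⟨t,t⟩. The sister [[[allegedly Sam] knows] red] has type ⟨e,e⟩; that is not a function onto ⟨t,t⟩, so quickly must be the functor, of type ⟨⟨e,e⟩,⟨t,t⟩⟩.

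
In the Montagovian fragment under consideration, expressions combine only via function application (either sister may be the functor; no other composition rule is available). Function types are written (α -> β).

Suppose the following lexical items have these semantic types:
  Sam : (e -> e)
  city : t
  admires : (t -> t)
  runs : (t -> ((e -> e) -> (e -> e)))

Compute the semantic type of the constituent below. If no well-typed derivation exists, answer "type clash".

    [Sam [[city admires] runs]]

(e -> e)

[city admires] — admires of type (t -> t) combines with city of type t: type t.
[[city admires] runs] — runs of type (t -> ((e -> e) -> (e -> e))) combines with [city admires] of type t: type ((e -> e) -> (e -> e)).
[Sam [[city admires] runs]] — [[city admires] runs] of type ((e -> e) -> (e -> e)) combines with Sam of type (e -> e): type (e -> e).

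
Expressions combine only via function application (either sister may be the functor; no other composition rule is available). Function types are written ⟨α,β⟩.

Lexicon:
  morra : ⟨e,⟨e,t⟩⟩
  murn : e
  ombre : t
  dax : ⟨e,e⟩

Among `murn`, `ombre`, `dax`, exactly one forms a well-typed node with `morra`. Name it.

murn

murn — combines: morra : ⟨e,⟨e,t⟩⟩ takes murn : e as argument, giving ⟨e,t⟩.
ombre : t — does not combine with morra.
dax : ⟨e,e⟩ — does not combine with morra.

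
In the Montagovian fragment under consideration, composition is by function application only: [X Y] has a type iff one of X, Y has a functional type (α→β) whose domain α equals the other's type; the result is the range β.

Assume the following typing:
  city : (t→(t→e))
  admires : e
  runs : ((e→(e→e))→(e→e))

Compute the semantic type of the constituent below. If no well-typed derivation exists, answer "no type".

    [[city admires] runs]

no type

At [city admires]: neither (t→(t→e)) nor e can take the other as argument; the node is ill-typed.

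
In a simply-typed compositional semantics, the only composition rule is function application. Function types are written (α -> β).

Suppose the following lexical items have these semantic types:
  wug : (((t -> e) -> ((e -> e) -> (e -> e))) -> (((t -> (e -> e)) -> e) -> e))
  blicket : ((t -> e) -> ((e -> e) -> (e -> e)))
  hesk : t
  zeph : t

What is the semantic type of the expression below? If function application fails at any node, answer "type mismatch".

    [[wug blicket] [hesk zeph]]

[wug blicket]: functor wug : (((t -> e) -> ((e -> e) -> (e -> e))) -> (((t -> (e -> e)) -> e) -> e)), argument blicket : ((t -> e) -> ((e -> e) -> (e -> e))); result (((t -> (e -> e)) -> e) -> e).
At [hesk zeph]: neither t nor t can take the other as argument; the node is ill-typed.

type mismatch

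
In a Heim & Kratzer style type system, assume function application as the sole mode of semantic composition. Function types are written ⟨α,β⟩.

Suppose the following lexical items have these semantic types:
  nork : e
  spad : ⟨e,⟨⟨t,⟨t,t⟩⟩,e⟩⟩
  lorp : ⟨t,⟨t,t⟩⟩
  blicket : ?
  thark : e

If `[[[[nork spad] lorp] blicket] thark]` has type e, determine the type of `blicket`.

⟨e,⟨e,e⟩⟩

At [[[[nork spad] lorp] blicket] thark] (required: e): thark is e, which is not a function with range e; hence [[[nork spad] lorp] blicket] is the functor — type ⟨e,e⟩.
At [[[nork spad] lorp] blicket] (required: ⟨e,e⟩): [[nork spad] lorp] is e, which is not a function with range ⟨e,e⟩; hence blicket is the functor — type ⟨e,⟨e,e⟩⟩.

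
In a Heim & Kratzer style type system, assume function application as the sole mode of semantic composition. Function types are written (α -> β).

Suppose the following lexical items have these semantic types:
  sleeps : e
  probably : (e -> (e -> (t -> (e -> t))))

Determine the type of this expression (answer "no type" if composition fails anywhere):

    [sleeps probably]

(e -> (t -> (e -> t)))

[sleeps probably]: (e -> (e -> (t -> (e -> t)))) applied to e yields (e -> (t -> (e -> t))).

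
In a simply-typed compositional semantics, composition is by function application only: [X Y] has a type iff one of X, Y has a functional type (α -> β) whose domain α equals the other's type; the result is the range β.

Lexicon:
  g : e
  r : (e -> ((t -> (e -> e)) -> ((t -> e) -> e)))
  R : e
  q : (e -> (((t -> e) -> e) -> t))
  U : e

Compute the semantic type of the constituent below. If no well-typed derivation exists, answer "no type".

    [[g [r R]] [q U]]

no type

At [r R], r : (e -> ((t -> (e -> e)) -> ((t -> e) -> e))) takes R : e, giving ((t -> (e -> e)) -> ((t -> e) -> e)).
[g [r R]]: e with ((t -> (e -> e)) -> ((t -> e) -> e)) — neither is a function whose domain matches the other; composition fails here.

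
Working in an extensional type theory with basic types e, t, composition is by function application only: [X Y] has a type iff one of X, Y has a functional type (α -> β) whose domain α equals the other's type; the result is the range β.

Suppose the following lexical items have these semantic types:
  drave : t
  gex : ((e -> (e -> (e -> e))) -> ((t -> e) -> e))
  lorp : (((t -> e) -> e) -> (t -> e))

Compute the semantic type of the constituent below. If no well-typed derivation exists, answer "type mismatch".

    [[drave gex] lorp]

type mismatch

[drave gex]: t and ((e -> (e -> (e -> e))) -> ((t -> e) -> e)) cannot combine by function application — type clash.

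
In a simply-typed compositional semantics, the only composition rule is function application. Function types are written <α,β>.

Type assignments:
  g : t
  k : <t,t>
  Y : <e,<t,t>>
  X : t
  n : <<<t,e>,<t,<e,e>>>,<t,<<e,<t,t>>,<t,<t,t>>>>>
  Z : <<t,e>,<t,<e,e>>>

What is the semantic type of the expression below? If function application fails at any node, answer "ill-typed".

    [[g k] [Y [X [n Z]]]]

At [g k], k : <t,t> takes g : t, giving t.
At [n Z], n : <<<t,e>,<t,<e,e>>>,<t,<<e,<t,t>>,<t,<t,t>>>>> takes Z : <<t,e>,<t,<e,e>>>, giving <t,<<e,<t,t>>,<t,<t,t>>>>.
At [X [n Z]], [n Z] : <t,<<e,<t,t>>,<t,<t,t>>>> takes X : t, giving <<e,<t,t>>,<t,<t,t>>>.
At [Y [X [n Z]]], [X [n Z]] : <<e,<t,t>>,<t,<t,t>>> takes Y : <e,<t,t>>, giving <t,<t,t>>.
At [[g k] [Y [X [n Z]]]], [Y [X [n Z]]] : <t,<t,t>> takes [g k] : t, giving <t,t>.

<t,t>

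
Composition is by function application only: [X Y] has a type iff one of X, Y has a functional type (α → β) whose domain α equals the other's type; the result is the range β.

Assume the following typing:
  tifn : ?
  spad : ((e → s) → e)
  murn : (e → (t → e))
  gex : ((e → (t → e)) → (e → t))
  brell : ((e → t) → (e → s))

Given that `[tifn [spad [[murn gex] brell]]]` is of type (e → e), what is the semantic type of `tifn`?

[tifn [spad [[murn gex] brell]]] must have type (e → e). The sister [spad [[murn gex] brell]] has type e; that is not a function onto (e → e), so tifn must be the functor, of type (e → (e → e)).

(e → (e → e))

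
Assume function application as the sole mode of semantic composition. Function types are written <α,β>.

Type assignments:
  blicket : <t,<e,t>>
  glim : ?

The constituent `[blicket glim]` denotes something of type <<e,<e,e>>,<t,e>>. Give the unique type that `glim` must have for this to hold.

<<t,<e,t>>,<<e,<e,e>>,<t,e>>>

[blicket glim] must have type <<e,<e,e>>,<t,e>>. The sister blicket has type <t,<e,t>>; that is not a function onto <<e,<e,e>>,<t,e>>, so glim must be the functor, of type <<t,<e,t>>,<<e,<e,e>>,<t,e>>>.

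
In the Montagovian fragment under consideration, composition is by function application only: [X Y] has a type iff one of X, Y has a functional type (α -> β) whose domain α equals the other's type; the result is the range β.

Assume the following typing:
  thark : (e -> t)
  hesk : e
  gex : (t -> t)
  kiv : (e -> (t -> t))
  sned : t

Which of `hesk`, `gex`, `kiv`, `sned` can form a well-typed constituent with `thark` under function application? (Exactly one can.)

hesk — combines: thark : (e -> t) takes hesk : e as argument, giving t.
gex : (t -> t) — does not combine with thark.
kiv : (e -> (t -> t)) — does not combine with thark.
sned : t — does not combine with thark.

hesk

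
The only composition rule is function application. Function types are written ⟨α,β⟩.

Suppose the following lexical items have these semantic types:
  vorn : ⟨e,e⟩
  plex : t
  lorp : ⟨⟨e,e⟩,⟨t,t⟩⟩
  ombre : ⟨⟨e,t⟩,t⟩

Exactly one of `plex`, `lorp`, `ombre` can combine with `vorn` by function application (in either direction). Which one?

lorp

plex : t — does not combine with vorn.
lorp — combines: lorp : ⟨⟨e,e⟩,⟨t,t⟩⟩ takes vorn : ⟨e,e⟩ as argument, giving ⟨t,t⟩.
ombre : ⟨⟨e,t⟩,t⟩ — does not combine with vorn.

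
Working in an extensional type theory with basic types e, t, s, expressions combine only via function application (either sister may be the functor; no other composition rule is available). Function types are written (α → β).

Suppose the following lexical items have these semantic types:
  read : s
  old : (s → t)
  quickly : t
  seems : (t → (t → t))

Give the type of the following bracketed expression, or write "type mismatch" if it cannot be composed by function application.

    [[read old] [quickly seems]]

t

[read old]: functor old : (s → t), argument read : s; result t.
[quickly seems]: functor seems : (t → (t → t)), argument quickly : t; result (t → t).
[[read old] [quickly seems]]: functor [quickly seems] : (t → t), argument [read old] : t; result t.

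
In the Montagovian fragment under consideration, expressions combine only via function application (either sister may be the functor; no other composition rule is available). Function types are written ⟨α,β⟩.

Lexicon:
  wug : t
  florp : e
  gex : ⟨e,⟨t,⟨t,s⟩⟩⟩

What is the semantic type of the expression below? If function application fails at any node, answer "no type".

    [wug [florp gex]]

[florp gex]: functor gex : ⟨e,⟨t,⟨t,s⟩⟩⟩, argument florp : e; result ⟨t,⟨t,s⟩⟩.
[wug [florp gex]]: functor [florp gex] : ⟨t,⟨t,s⟩⟩, argument wug : t; result ⟨t,s⟩.

⟨t,s⟩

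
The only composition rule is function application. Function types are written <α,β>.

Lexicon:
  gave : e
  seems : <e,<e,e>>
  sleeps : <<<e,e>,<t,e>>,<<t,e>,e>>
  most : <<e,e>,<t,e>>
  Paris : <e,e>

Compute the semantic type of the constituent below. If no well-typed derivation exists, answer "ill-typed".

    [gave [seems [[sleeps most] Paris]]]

[sleeps most]: sleeps is <<<e,e>,<t,e>>,<<t,e>,e>>, most is <<e,e>,<t,e>>; result <<t,e>,e>.
[[sleeps most] Paris]: <<t,e>,e> with <e,e> — neither is a function whose domain matches the other; composition fails here.

ill-typed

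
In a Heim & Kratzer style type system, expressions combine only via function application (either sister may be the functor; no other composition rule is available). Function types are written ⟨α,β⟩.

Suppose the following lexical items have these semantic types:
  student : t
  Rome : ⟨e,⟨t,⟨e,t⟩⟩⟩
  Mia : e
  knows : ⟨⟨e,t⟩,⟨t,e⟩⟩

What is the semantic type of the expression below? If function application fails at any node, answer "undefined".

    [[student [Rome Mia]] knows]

⟨t,e⟩

[Rome Mia] — Rome of type ⟨e,⟨t,⟨e,t⟩⟩⟩ combines with Mia of type e: type ⟨t,⟨e,t⟩⟩.
[student [Rome Mia]] — [Rome Mia] of type ⟨t,⟨e,t⟩⟩ combines with student of type t: type ⟨e,t⟩.
[[student [Rome Mia]] knows] — knows of type ⟨⟨e,t⟩,⟨t,e⟩⟩ combines with [student [Rome Mia]] of type ⟨e,t⟩: type ⟨t,e⟩.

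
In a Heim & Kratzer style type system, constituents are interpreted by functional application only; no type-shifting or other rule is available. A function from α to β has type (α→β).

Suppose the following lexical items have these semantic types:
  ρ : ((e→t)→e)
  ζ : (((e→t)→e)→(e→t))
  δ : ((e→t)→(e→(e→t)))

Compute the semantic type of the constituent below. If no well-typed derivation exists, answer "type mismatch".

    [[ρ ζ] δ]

At [ρ ζ], ζ : (((e→t)→e)→(e→t)) takes ρ : ((e→t)→e), giving (e→t).
At [[ρ ζ] δ], δ : ((e→t)→(e→(e→t))) takes [ρ ζ] : (e→t), giving (e→(e→t)).

(e→(e→t))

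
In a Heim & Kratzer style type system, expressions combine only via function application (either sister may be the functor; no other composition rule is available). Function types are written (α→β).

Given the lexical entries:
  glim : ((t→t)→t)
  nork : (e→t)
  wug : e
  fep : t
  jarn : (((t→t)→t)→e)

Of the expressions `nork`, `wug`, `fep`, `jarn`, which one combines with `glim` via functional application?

jarn

nork : (e→t) — does not combine with glim.
wug : e — does not combine with glim.
fep : t — does not combine with glim.
jarn — combines: jarn : (((t→t)→t)→e) takes glim : ((t→t)→t) as argument, giving e.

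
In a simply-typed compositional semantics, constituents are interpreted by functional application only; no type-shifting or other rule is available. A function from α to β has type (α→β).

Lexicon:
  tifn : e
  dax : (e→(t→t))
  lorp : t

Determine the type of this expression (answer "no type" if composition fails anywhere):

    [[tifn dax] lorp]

[tifn dax]: (e→(t→t)) applied to e yields (t→t).
[[tifn dax] lorp]: (t→t) applied to t yields t.

t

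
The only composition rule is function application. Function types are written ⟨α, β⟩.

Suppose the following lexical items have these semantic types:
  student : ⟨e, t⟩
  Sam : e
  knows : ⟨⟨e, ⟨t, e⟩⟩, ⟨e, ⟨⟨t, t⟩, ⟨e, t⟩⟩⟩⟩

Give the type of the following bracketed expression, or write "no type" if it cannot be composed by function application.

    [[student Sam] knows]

no type

[student Sam]: student is ⟨e, t⟩, Sam is e; result t.
At [[student Sam] knows]: neither t nor ⟨⟨e, ⟨t, e⟩⟩, ⟨e, ⟨⟨t, t⟩, ⟨e, t⟩⟩⟩⟩ can take the other as argument; the node is ill-typed.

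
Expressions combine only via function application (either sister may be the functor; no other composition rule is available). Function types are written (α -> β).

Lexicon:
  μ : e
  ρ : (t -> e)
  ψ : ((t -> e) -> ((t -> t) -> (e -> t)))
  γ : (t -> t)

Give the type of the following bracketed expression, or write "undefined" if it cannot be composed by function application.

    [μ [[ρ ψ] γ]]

[ρ ψ]: ψ is ((t -> e) -> ((t -> t) -> (e -> t))), ρ is (t -> e); result ((t -> t) -> (e -> t)).
[[ρ ψ] γ]: [ρ ψ] is ((t -> t) -> (e -> t)), γ is (t -> t); result (e -> t).
[μ [[ρ ψ] γ]]: [[ρ ψ] γ] is (e -> t), μ is e; result t.

t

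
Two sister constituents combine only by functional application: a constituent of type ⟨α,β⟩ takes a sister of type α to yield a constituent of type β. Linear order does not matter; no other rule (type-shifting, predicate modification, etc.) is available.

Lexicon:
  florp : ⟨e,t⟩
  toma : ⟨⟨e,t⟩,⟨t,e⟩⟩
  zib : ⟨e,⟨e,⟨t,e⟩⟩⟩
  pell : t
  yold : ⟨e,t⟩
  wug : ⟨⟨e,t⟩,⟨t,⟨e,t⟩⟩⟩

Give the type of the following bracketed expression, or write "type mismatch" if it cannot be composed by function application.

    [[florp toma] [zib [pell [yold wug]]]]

type mismatch

[florp toma]: ⟨⟨e,t⟩,⟨t,e⟩⟩ applied to ⟨e,t⟩ yields ⟨t,e⟩.
[yold wug]: ⟨⟨e,t⟩,⟨t,⟨e,t⟩⟩⟩ applied to ⟨e,t⟩ yields ⟨t,⟨e,t⟩⟩.
[pell [yold wug]]: ⟨t,⟨e,t⟩⟩ applied to t yields ⟨e,t⟩.
At [zib [pell [yold wug]]]: neither ⟨e,⟨e,⟨t,e⟩⟩⟩ nor ⟨e,t⟩ can take the other as argument; the node is ill-typed.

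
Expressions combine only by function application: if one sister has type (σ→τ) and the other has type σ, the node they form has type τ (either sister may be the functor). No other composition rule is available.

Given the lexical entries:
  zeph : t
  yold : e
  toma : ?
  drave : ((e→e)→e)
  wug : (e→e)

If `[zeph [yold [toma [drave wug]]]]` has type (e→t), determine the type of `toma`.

(e→(e→(t→(e→t))))

[zeph [yold [toma [drave wug]]]] is required to be (e→t). zeph : t cannot yield (e→t) as functor, so [yold [toma [drave wug]]] : (t→(e→t)).
[yold [toma [drave wug]]] is required to be (t→(e→t)). yold : e cannot yield (t→(e→t)) as functor, so [toma [drave wug]] : (e→(t→(e→t))).
[toma [drave wug]] is required to be (e→(t→(e→t))). [drave wug] : e cannot yield (e→(t→(e→t))) as functor, so toma : (e→(e→(t→(e→t)))).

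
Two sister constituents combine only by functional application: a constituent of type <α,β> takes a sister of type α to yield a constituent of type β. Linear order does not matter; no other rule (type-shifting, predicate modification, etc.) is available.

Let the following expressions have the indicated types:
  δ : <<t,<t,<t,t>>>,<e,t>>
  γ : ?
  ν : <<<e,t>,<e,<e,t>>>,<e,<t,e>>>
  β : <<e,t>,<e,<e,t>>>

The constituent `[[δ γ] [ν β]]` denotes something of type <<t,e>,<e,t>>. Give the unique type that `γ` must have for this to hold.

<<<t,<t,<t,t>>>,<e,t>>,<<e,<t,e>>,<<t,e>,<e,t>>>>

[[δ γ] [ν β]] is required to be <<t,e>,<e,t>>. [ν β] : <e,<t,e>> cannot yield <<t,e>,<e,t>> as functor, so [δ γ] : <<e,<t,e>>,<<t,e>,<e,t>>>.
[δ γ] is required to be <<e,<t,e>>,<<t,e>,<e,t>>>. δ : <<t,<t,<t,t>>>,<e,t>> cannot yield <<e,<t,e>>,<<t,e>,<e,t>>> as functor, so γ : <<<t,<t,<t,t>>>,<e,t>>,<<e,<t,e>>,<<t,e>,<e,t>>>>.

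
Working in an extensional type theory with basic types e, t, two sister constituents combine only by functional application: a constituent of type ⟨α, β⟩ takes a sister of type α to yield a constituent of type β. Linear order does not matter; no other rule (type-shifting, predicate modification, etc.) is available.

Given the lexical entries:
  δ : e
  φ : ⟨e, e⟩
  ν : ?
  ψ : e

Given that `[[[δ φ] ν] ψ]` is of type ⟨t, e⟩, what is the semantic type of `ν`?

⟨e, ⟨e, ⟨t, e⟩⟩⟩

At [[[δ φ] ν] ψ] (required: ⟨t, e⟩): ψ is e, which is not a function with range ⟨t, e⟩; hence [[δ φ] ν] is the functor — type ⟨e, ⟨t, e⟩⟩.
At [[δ φ] ν] (required: ⟨e, ⟨t, e⟩⟩): [δ φ] is e, which is not a function with range ⟨e, ⟨t, e⟩⟩; hence ν is the functor — type ⟨e, ⟨e, ⟨t, e⟩⟩⟩.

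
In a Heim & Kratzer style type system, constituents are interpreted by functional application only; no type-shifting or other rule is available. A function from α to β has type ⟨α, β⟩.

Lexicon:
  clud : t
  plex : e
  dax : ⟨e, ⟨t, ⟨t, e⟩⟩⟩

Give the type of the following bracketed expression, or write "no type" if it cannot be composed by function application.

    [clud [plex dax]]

[plex dax] — dax of type ⟨e, ⟨t, ⟨t, e⟩⟩⟩ combines with plex of type e: type ⟨t, ⟨t, e⟩⟩.
[clud [plex dax]] — [plex dax] of type ⟨t, ⟨t, e⟩⟩ combines with clud of type t: type ⟨t, e⟩.

⟨t, e⟩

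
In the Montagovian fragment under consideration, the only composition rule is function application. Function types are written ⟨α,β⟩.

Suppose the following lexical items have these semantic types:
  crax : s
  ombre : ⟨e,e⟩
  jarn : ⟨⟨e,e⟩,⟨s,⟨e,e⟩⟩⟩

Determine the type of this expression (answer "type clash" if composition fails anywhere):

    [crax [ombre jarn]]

[ombre jarn] — jarn of type ⟨⟨e,e⟩,⟨s,⟨e,e⟩⟩⟩ combines with ombre of type ⟨e,e⟩: type ⟨s,⟨e,e⟩⟩.
[crax [ombre jarn]] — [ombre jarn] of type ⟨s,⟨e,e⟩⟩ combines with crax of type s: type ⟨e,e⟩.

⟨e,e⟩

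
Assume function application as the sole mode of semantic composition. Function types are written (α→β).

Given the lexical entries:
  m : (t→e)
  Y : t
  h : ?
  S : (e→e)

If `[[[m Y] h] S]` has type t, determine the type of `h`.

(e→((e→e)→t))

[[[m Y] h] S] is required to be t. S : (e→e) cannot yield t as functor, so [[m Y] h] : ((e→e)→t).
[[m Y] h] is required to be ((e→e)→t). [m Y] : e cannot yield ((e→e)→t) as functor, so h : (e→((e→e)→t)).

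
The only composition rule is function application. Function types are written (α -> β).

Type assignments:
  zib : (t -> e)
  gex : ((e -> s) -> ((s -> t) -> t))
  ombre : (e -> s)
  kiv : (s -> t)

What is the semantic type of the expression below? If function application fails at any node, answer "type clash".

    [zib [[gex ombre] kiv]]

e

[gex ombre]: functor gex : ((e -> s) -> ((s -> t) -> t)), argument ombre : (e -> s); result ((s -> t) -> t).
[[gex ombre] kiv]: functor [gex ombre] : ((s -> t) -> t), argument kiv : (s -> t); result t.
[zib [[gex ombre] kiv]]: functor zib : (t -> e), argument [[gex ombre] kiv] : t; result e.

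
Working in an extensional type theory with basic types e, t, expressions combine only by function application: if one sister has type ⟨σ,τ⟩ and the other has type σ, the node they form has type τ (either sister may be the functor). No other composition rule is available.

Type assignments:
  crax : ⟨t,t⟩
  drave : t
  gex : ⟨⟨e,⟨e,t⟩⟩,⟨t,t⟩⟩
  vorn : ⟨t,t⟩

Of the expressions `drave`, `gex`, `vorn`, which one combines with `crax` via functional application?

drave — combines: crax : ⟨t,t⟩ takes drave : t as argument, giving t.
gex : ⟨⟨e,⟨e,t⟩⟩,⟨t,t⟩⟩ — crax needs t; gex needs ⟨e,⟨e,t⟩⟩; neither fits.
vorn : ⟨t,t⟩ — crax needs t; vorn needs t; neither fits.

drave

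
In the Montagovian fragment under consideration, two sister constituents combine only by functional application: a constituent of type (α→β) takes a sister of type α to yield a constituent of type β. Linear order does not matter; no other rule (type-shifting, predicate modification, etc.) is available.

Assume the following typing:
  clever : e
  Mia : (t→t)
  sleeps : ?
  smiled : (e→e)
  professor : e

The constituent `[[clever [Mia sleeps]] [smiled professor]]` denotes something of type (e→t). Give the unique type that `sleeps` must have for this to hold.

[[clever [Mia sleeps]] [smiled professor]] must have type (e→t). The sister [smiled professor] has type e; that is not a function onto (e→t), so [clever [Mia sleeps]] must be the functor, of type (e→(e→t)).
[clever [Mia sleeps]] must have type (e→(e→t)). The sister clever has type e; that is not a function onto (e→(e→t)), so [Mia sleeps] must be the functor, of type (e→(e→(e→t))).
[Mia sleeps] must have type (e→(e→(e→t))). The sister Mia has type (t→t); that is not a function onto (e→(e→(e→t))), so sleeps must be the functor, of type ((t→t)→(e→(e→(e→t)))).

((t→t)→(e→(e→(e→t))))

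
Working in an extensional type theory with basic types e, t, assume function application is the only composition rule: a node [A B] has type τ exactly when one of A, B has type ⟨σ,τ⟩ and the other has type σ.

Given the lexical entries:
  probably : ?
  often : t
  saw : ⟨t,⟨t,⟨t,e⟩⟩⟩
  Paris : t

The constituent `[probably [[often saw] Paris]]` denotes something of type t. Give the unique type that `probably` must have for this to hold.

⟨⟨t,e⟩,t⟩

[probably [[often saw] Paris]] is required to be t. [[often saw] Paris] : ⟨t,e⟩ cannot yield t as functor, so probably : ⟨⟨t,e⟩,t⟩.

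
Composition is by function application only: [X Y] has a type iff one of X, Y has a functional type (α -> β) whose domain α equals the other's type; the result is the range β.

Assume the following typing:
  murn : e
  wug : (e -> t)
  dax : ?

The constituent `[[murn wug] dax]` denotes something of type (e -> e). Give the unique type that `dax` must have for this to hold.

At [[murn wug] dax] (required: (e -> e)): [murn wug] is t, which is not a function with range (e -> e); hence dax is the functor — type (t -> (e -> e)).

(t -> (e -> e))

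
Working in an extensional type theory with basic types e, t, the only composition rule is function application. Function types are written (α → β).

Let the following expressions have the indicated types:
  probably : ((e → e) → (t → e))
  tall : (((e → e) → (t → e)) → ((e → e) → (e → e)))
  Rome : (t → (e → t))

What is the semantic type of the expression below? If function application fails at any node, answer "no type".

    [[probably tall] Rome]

no type

At [probably tall], tall : (((e → e) → (t → e)) → ((e → e) → (e → e))) takes probably : ((e → e) → (t → e)), giving ((e → e) → (e → e)).
At [[probably tall] Rome]: neither ((e → e) → (e → e)) nor (t → (e → t)) can take the other as argument; the node is ill-typed.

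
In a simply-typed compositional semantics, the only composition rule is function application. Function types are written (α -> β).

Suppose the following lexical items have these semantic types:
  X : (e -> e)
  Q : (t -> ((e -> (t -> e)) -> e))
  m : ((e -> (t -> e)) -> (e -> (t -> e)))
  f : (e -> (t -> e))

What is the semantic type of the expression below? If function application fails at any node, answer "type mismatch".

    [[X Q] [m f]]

[X Q]: (e -> e) with (t -> ((e -> (t -> e)) -> e)) — neither is a function whose domain matches the other; composition fails here.

type mismatch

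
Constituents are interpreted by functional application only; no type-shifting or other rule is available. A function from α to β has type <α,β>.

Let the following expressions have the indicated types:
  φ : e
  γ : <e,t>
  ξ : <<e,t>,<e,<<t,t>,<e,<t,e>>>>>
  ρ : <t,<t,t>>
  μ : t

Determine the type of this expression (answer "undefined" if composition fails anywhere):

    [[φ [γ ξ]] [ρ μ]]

[γ ξ]: functor ξ : <<e,t>,<e,<<t,t>,<e,<t,e>>>>>, argument γ : <e,t>; result <e,<<t,t>,<e,<t,e>>>>.
[φ [γ ξ]]: functor [γ ξ] : <e,<<t,t>,<e,<t,e>>>>, argument φ : e; result <<t,t>,<e,<t,e>>>.
[ρ μ]: functor ρ : <t,<t,t>>, argument μ : t; result <t,t>.
[[φ [γ ξ]] [ρ μ]]: functor [φ [γ ξ]] : <<t,t>,<e,<t,e>>>, argument [ρ μ] : <t,t>; result <e,<t,e>>.

<e,<t,e>>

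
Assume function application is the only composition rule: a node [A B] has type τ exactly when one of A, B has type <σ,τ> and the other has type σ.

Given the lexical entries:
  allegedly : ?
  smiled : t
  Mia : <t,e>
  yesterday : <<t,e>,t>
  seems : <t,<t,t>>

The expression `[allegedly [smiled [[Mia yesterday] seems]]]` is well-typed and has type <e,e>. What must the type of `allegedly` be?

<t,<e,e>>

[allegedly [smiled [[Mia yesterday] seems]]] must have type <e,e>. The sister [smiled [[Mia yesterday] seems]] has type t; that is not a function onto <e,e>, so allegedly must be the functor, of type <t,<e,e>>.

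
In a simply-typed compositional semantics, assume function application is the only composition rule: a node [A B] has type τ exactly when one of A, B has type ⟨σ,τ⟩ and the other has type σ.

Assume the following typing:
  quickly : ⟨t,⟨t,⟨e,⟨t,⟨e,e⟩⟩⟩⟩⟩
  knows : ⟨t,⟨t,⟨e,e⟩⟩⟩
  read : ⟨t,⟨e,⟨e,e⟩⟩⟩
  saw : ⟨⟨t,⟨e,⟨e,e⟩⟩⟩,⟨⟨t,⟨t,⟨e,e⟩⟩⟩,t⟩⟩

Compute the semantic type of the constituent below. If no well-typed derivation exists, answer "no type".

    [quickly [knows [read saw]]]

[read saw]: ⟨⟨t,⟨e,⟨e,e⟩⟩⟩,⟨⟨t,⟨t,⟨e,e⟩⟩⟩,t⟩⟩ applied to ⟨t,⟨e,⟨e,e⟩⟩⟩ yields ⟨⟨t,⟨t,⟨e,e⟩⟩⟩,t⟩.
[knows [read saw]]: ⟨⟨t,⟨t,⟨e,e⟩⟩⟩,t⟩ applied to ⟨t,⟨t,⟨e,e⟩⟩⟩ yields t.
[quickly [knows [read saw]]]: ⟨t,⟨t,⟨e,⟨t,⟨e,e⟩⟩⟩⟩⟩ applied to t yields ⟨t,⟨e,⟨t,⟨e,e⟩⟩⟩⟩.

⟨t,⟨e,⟨t,⟨e,e⟩⟩⟩⟩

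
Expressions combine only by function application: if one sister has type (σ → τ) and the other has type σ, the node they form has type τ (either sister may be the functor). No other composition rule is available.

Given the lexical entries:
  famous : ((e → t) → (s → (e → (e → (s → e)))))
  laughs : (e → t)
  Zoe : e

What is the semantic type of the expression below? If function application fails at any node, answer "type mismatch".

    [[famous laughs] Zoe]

[famous laughs] — famous of type ((e → t) → (s → (e → (e → (s → e))))) combines with laughs of type (e → t): type (s → (e → (e → (s → e)))).
At [[famous laughs] Zoe]: neither (s → (e → (e → (s → e)))) nor e can take the other as argument; the node is ill-typed.

type mismatch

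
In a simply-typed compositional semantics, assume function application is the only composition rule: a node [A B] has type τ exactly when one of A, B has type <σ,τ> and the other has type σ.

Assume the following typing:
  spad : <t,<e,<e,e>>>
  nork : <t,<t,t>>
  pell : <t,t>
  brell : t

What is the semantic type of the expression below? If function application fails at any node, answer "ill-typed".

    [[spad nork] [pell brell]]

ill-typed

[spad nork]: <t,<e,<e,e>>> and <t,<t,t>> cannot combine by function application — type clash.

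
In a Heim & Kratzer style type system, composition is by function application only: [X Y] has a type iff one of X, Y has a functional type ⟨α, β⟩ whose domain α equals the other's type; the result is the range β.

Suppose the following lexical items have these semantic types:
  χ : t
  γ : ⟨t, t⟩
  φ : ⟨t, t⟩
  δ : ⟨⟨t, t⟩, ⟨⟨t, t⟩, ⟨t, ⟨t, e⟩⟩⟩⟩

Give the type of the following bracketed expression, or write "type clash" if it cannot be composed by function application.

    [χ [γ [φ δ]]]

⟨t, e⟩

At [φ δ], δ : ⟨⟨t, t⟩, ⟨⟨t, t⟩, ⟨t, ⟨t, e⟩⟩⟩⟩ takes φ : ⟨t, t⟩, giving ⟨⟨t, t⟩, ⟨t, ⟨t, e⟩⟩⟩.
At [γ [φ δ]], [φ δ] : ⟨⟨t, t⟩, ⟨t, ⟨t, e⟩⟩⟩ takes γ : ⟨t, t⟩, giving ⟨t, ⟨t, e⟩⟩.
At [χ [γ [φ δ]]], [γ [φ δ]] : ⟨t, ⟨t, e⟩⟩ takes χ : t, giving ⟨t, e⟩.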